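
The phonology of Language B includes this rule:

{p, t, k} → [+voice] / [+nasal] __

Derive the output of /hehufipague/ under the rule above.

No segment of /hehufipague/ meets the structural description of the rule, so the form surfaces unchanged.

hehufipague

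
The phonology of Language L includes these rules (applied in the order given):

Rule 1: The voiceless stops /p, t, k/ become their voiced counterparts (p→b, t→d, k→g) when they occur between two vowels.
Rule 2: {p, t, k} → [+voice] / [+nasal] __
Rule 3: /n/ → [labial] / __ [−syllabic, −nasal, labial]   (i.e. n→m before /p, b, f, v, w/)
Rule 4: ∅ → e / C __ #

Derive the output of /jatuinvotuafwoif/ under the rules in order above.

jaduimvoduafwoife

Rule 1 (intervocalic voicing): /t/ is a voiceless stop between vowels /a/ and /u/, so it voices to [d]. /t/ is a voiceless stop between vowels /o/ and /u/, so it voices to [d]. /jatuinvotuafwoif/ → jaduinvoduafwoif.
Rule 2 (post-nasal voicing): no segment meets the environment; /jaduinvoduafwoif/ is unchanged.
Rule 3 (nasal place assimilation): /n/ precedes the labial consonant /v/, so it assimilates in place to [m]. /jaduinvoduafwoif/ → jaduimvoduafwoif.
Rule 4 (final e-epenthesis): the form ends in the consonant /f/, so [e] is inserted word-finally. /jaduimvoduafwoif/ → jaduimvoduafwoife.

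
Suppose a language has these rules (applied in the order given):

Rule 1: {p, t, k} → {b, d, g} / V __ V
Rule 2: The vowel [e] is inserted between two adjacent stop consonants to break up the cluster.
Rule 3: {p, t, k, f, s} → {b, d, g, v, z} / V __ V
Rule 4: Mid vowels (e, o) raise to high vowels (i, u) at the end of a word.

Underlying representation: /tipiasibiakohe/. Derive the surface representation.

tibiazibiagohi

Rule 1 (intervocalic voicing): /p/ is a voiceless stop between vowels /i/ and /i/, so it voices to [b]. /k/ is a voiceless stop between vowels /a/ and /o/, so it voices to [g]. /tipiasibiakohe/ → tibiasibiagohe.
Rule 2 (stop-cluster e-epenthesis): no segment meets the environment; /tibiasibiagohe/ is unchanged.
Rule 3 (intervocalic voicing): /s/ is a voiceless obstruent between vowels /a/ and /i/, so it voices to [z]. /tibiasibiagohe/ → tibiazibiagohe.
Rule 4 (final vowel raising): /e/ is a mid vowel in word-final position, so it raises to [i]. /tibiazibiagohe/ → tibiazibiagohi.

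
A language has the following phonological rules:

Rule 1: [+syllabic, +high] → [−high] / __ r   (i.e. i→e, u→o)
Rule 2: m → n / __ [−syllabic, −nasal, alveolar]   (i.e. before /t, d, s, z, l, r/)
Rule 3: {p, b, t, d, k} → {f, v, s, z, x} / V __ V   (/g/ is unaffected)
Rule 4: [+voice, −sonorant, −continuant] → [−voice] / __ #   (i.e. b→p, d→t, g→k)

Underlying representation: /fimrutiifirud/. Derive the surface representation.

Rule 1 (pre-rhotic lowering): /i/ is a high vowel immediately before /r/, so it lowers to [e]. /fimrutiifirud/ → fimrutiiferud.
Rule 2 (nasal place assimilation): /m/ precedes the alveolar consonant /r/, so it assimilates in place to [n]. /fimrutiiferud/ → finrutiiferud.
Rule 3 (intervocalic spirantization): /t/ is a stop between vowels /u/ and /i/, so it spirantizes to the fricative [s]. /finrutiiferud/ → finrusiiferud.
Rule 4 (final devoicing): /d/ is a voiced stop in word-final position, so it devoices to [t]. /finrusiiferud/ → finrusiiferut.

finrusiiferut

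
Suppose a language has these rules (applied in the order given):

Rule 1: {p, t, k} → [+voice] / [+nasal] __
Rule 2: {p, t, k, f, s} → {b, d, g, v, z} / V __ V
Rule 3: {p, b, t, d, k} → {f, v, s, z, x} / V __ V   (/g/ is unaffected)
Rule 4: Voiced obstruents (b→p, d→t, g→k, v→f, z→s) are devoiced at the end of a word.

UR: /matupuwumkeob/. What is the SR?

mazuvuwumgeop

Rule 1 (post-nasal voicing): /k/ is a voiceless stop immediately after the nasal /m/, so it voices to [g]. /matupuwumkeob/ → matupuwumgeob.
Rule 2 (intervocalic voicing): /t/ is a voiceless obstruent between vowels /a/ and /u/, so it voices to [d]. /p/ is a voiceless obstruent between vowels /u/ and /u/, so it voices to [b]. /matupuwumgeob/ → madubuwumgeob.
Rule 3 (intervocalic spirantization): /d/ is a stop between vowels /a/ and /u/, so it spirantizes to the fricative [z]. /b/ is a stop between vowels /u/ and /u/, so it spirantizes to the fricative [v]. /madubuwumgeob/ → mazuvuwumgeob.
Rule 4 (final devoicing): /b/ is a voiced obstruent in word-final position, so it devoices to [p]. /mazuvuwumgeob/ → mazuvuwumgeop.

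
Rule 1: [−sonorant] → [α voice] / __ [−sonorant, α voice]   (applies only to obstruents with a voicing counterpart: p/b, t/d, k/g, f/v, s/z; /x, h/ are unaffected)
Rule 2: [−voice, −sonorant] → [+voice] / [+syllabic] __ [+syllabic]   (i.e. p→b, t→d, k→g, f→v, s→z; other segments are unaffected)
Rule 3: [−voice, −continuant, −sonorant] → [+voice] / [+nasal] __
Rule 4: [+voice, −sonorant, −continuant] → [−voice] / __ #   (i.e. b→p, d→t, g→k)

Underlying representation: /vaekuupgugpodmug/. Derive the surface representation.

vaeguubgukpodmuk

Rule 1 (regressive voicing assimilation): /p/ precedes the voiced obstruent /g/, so it voices to [b] by assimilation. /g/ precedes the voiceless obstruent /p/, so it devoices to [k] by assimilation. /vaekuupgugpodmug/ → vaekuubgukpodmug.
Rule 2 (intervocalic voicing): /k/ is a voiceless obstruent between vowels /e/ and /u/, so it voices to [g]. /vaekuubgukpodmug/ → vaeguubgukpodmug.
Rule 3 (post-nasal voicing): no segment meets the environment; /vaeguubgukpodmug/ is unchanged.
Rule 4 (final devoicing): /g/ is a voiced stop in word-final position, so it devoices to [k]. /vaeguubgukpodmug/ → vaeguubgukpodmuk.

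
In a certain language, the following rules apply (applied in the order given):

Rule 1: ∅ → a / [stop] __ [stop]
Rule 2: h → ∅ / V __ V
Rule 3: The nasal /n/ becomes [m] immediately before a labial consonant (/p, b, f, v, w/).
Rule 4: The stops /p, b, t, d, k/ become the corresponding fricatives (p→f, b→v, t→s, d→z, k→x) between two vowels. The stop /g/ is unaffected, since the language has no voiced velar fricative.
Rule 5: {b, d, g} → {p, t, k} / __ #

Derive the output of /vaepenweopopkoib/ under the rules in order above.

Rule 1 (stop-cluster a-epenthesis): /p/ and /k/ form a stop–stop cluster, so [a] is inserted between them. /vaepenweopopkoib/ → vaepenweopopakoib.
Rule 2 (intervocalic h-deletion): no segment meets the environment; /vaepenweopopakoib/ is unchanged.
Rule 3 (nasal place assimilation): /n/ precedes the labial consonant /w/, so it assimilates in place to [m]. /vaepenweopopakoib/ → vaepemweopopakoib.
Rule 4 (intervocalic spirantization): /p/ is a stop between vowels /e/ and /e/, so it spirantizes to the fricative [f]. /p/ is a stop between vowels /o/ and /o/, so it spirantizes to the fricative [f]. /p/ is a stop between vowels /o/ and /a/, so it spirantizes to the fricative [f]. /k/ is a stop between vowels /a/ and /o/, so it spirantizes to the fricative [x]. /vaepemweopopakoib/ → vaefemweofofaxoib.
Rule 5 (final devoicing): /b/ is a voiced stop in word-final position, so it devoices to [p]. /vaefemweofofaxoib/ → vaefemweofofaxoip.

vaefemweofofaxoip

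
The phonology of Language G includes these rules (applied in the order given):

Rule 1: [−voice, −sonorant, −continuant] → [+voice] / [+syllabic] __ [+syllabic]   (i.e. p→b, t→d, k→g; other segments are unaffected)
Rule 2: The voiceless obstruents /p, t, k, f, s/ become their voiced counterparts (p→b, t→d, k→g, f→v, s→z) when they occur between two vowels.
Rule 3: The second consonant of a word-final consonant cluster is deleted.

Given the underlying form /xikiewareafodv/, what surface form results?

xigiewareavod

Rule 1 (intervocalic voicing): /k/ is a voiceless stop between vowels /i/ and /i/, so it voices to [g]. /xikiewareafodv/ → xigiewareafodv.
Rule 2 (intervocalic voicing): /f/ is a voiceless obstruent between vowels /a/ and /o/, so it voices to [v]. /xigiewareafodv/ → xigiewareavodv.
Rule 3 (final cluster simplification): /v/ is the second consonant of a word-final cluster /dv/, so it deletes. /xigiewareavodv/ → xigiewareavod.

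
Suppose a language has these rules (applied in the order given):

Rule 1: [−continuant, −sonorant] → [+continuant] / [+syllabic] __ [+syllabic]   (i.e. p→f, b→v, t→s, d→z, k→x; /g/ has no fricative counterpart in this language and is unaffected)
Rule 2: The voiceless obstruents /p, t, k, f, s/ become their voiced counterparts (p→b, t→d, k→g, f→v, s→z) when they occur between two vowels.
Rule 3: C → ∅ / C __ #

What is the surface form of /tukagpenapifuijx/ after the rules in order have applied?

Rule 1 (intervocalic spirantization): /k/ is a stop between vowels /u/ and /a/, so it spirantizes to the fricative [x]. /p/ is a stop between vowels /a/ and /i/, so it spirantizes to the fricative [f]. /tukagpenapifuijx/ → tuxagpenafifuijx.
Rule 2 (intervocalic voicing): /f/ is a voiceless obstruent between vowels /a/ and /i/, so it voices to [v]. /f/ is a voiceless obstruent between vowels /i/ and /u/, so it voices to [v]. /tuxagpenafifuijx/ → tuxagpenavivuijx.
Rule 3 (final cluster simplification): /x/ is the second consonant of a word-final cluster /jx/, so it deletes. /tuxagpenavivuijx/ → tuxagpenavivuij.

tuxagpenavivuij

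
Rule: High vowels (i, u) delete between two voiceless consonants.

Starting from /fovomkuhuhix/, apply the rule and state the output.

/u/ is a high vowel flanked by voiceless consonants /k/ and /h/, so it deletes.
/u/ is a high vowel flanked by voiceless consonants /h/ and /h/, so it deletes.
/i/ is a high vowel flanked by voiceless consonants /h/ and /x/, so it deletes.
Surface form: [fovomkhhx].

fovomkhhx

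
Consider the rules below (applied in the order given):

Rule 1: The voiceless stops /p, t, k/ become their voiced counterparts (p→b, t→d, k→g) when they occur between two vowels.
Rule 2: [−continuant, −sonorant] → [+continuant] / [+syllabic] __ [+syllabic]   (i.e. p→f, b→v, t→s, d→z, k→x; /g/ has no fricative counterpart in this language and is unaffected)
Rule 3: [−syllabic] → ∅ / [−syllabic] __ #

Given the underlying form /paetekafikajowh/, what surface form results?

Rule 1 (intervocalic voicing): /t/ is a voiceless stop between vowels /e/ and /e/, so it voices to [d]. /k/ is a voiceless stop between vowels /e/ and /a/, so it voices to [g]. /k/ is a voiceless stop between vowels /i/ and /a/, so it voices to [g]. /paetekafikajowh/ → paedegafigajowh.
Rule 2 (intervocalic spirantization): /d/ is a stop between vowels /e/ and /e/, so it spirantizes to the fricative [z]. /paedegafigajowh/ → paezegafigajowh.
Rule 3 (final cluster simplification): /h/ is the second consonant of a word-final cluster /wh/, so it deletes. /paezegafigajowh/ → paezegafigajow.

paezegafigajow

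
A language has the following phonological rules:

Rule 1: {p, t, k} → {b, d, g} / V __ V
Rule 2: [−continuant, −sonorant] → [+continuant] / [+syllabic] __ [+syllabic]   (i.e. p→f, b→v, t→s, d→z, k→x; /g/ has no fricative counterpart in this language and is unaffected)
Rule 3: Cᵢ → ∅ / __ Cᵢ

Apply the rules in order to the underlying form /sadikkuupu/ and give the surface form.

Rule 1 (intervocalic voicing): /p/ is a voiceless stop between vowels /u/ and /u/, so it voices to [b]. /sadikkuupu/ → sadikkuubu.
Rule 2 (intervocalic spirantization): /d/ is a stop between vowels /a/ and /i/, so it spirantizes to the fricative [z]. /b/ is a stop between vowels /u/ and /u/, so it spirantizes to the fricative [v]. /sadikkuubu/ → sazikkuuvu.
Rule 3 (degemination): /kk/ is a geminate; the first /k/ deletes. /sazikkuuvu/ → sazikuuvu.

sazikuuvu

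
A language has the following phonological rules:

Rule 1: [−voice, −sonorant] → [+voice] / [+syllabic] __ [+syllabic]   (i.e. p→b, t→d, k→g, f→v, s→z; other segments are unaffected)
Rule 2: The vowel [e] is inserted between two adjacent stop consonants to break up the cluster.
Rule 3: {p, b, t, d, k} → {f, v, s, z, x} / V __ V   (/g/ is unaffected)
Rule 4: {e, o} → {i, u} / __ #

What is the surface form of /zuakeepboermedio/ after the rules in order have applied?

zuageefevoermeziu

Rule 1 (intervocalic voicing): /k/ is a voiceless obstruent between vowels /a/ and /e/, so it voices to [g]. /zuakeepboermedio/ → zuageepboermedio.
Rule 2 (stop-cluster e-epenthesis): /p/ and /b/ form a stop–stop cluster, so [e] is inserted between them. /zuageepboermedio/ → zuageepeboermedio.
Rule 3 (intervocalic spirantization): /p/ is a stop between vowels /e/ and /e/, so it spirantizes to the fricative [f]. /b/ is a stop between vowels /e/ and /o/, so it spirantizes to the fricative [v]. /d/ is a stop between vowels /e/ and /i/, so it spirantizes to the fricative [z]. /zuageepeboermedio/ → zuageefevoermezio.
Rule 4 (final vowel raising): /o/ is a mid vowel in word-final position, so it raises to [u]. /zuageefevoermezio/ → zuageefevoermeziu.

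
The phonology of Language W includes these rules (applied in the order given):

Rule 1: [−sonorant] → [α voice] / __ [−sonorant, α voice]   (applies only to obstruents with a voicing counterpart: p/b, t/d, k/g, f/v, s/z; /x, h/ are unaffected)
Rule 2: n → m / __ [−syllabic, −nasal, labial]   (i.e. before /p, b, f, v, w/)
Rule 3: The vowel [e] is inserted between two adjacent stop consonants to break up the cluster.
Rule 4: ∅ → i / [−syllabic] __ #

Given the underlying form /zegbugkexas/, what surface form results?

Rule 1 (regressive voicing assimilation): /g/ precedes the voiceless obstruent /k/, so it devoices to [k] by assimilation. /zegbugkexas/ → zegbukkexas.
Rule 2 (nasal place assimilation): no segment meets the environment; /zegbukkexas/ is unchanged.
Rule 3 (stop-cluster e-epenthesis): /g/ and /b/ form a stop–stop cluster, so [e] is inserted between them. /k/ and /k/ form a stop–stop cluster, so [e] is inserted between them. /zegbukkexas/ → zegebukekexas.
Rule 4 (final i-epenthesis): the form ends in the consonant /s/, so [i] is inserted word-finally. /zegebukekexas/ → zegebukekexasi.

zegebukekexasi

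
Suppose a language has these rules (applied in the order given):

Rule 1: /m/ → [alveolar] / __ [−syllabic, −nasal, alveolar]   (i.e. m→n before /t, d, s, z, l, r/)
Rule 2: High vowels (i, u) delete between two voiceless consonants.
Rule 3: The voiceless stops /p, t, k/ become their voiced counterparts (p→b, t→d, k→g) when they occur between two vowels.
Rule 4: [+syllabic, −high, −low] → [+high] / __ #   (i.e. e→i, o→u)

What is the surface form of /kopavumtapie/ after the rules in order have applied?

Rule 1 (nasal place assimilation): /m/ precedes the alveolar consonant /t/, so it assimilates in place to [n]. /kopavumtapie/ → kopavuntapie.
Rule 2 (high vowel syncope): no segment meets the environment; /kopavuntapie/ is unchanged.
Rule 3 (intervocalic voicing): /p/ is a voiceless stop between vowels /o/ and /a/, so it voices to [b]. /p/ is a voiceless stop between vowels /a/ and /i/, so it voices to [b]. /kopavuntapie/ → kobavuntabie.
Rule 4 (final vowel raising): /e/ is a mid vowel in word-final position, so it raises to [i]. /kobavuntabie/ → kobavuntabii.

kobavuntabii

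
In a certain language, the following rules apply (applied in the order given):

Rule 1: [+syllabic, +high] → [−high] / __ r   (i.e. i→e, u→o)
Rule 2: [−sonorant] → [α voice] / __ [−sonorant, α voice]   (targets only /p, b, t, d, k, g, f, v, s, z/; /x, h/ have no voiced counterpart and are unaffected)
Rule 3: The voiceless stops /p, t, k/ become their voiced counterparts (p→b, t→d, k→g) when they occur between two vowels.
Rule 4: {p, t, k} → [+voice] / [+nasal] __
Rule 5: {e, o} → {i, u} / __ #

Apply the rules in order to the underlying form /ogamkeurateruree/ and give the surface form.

ogamgeoraderorei

Rule 1 (pre-rhotic lowering): /u/ is a high vowel immediately before /r/, so it lowers to [o]. /u/ is a high vowel immediately before /r/, so it lowers to [o]. /ogamkeurateruree/ → ogamkeorateroree.
Rule 2 (regressive voicing assimilation): no segment meets the environment; /ogamkeorateroree/ is unchanged.
Rule 3 (intervocalic voicing): /t/ is a voiceless stop between vowels /a/ and /e/, so it voices to [d]. /ogamkeorateroree/ → ogamkeoraderoree.
Rule 4 (post-nasal voicing): /k/ is a voiceless stop immediately after the nasal /m/, so it voices to [g]. /ogamkeoraderoree/ → ogamgeoraderoree.
Rule 5 (final vowel raising): /e/ is a mid vowel in word-final position, so it raises to [i]. /ogamgeoraderoree/ → ogamgeoraderorei.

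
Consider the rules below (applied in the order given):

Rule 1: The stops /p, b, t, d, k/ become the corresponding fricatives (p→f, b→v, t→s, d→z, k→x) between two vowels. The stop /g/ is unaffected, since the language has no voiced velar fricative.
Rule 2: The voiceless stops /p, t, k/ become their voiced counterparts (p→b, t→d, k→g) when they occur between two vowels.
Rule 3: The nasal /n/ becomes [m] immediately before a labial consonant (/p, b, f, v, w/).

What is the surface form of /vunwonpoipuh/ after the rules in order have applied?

Rule 1 (intervocalic spirantization): /p/ is a stop between vowels /i/ and /u/, so it spirantizes to the fricative [f]. /vunwonpoipuh/ → vunwonpoifuh.
Rule 2 (intervocalic voicing): no segment meets the environment; /vunwonpoifuh/ is unchanged.
Rule 3 (nasal place assimilation): /n/ precedes the labial consonant /w/, so it assimilates in place to [m]. /n/ precedes the labial consonant /p/, so it assimilates in place to [m]. /vunwonpoifuh/ → vumwompoifuh.

vumwompoifuh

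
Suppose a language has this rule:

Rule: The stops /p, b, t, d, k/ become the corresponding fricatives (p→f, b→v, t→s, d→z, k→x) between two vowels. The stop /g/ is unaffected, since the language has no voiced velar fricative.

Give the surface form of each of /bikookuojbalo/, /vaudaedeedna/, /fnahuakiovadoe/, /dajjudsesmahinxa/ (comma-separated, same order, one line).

bixooxuojbalo, vauzaezeedna, fnahuaxiovazoe, dajjudsesmahinxa

/bikookuojbalo/: /k/ is a stop between vowels /i/ and /o/, so it spirantizes to the fricative [x]. /k/ is a stop between vowels /o/ and /u/, so it spirantizes to the fricative [x]. → [bixooxuojbalo].
/vaudaedeedna/: /d/ is a stop between vowels /u/ and /a/, so it spirantizes to the fricative [z]. /d/ is a stop between vowels /e/ and /e/, so it spirantizes to the fricative [z]. → [vauzaezeedna].
/fnahuakiovadoe/: /k/ is a stop between vowels /a/ and /i/, so it spirantizes to the fricative [x]. /d/ is a stop between vowels /a/ and /o/, so it spirantizes to the fricative [z]. → [fnahuaxiovazoe].
/dajjudsesmahinxa/: the rule's environment is not met; surfaces unchanged as [dajjudsesmahinxa].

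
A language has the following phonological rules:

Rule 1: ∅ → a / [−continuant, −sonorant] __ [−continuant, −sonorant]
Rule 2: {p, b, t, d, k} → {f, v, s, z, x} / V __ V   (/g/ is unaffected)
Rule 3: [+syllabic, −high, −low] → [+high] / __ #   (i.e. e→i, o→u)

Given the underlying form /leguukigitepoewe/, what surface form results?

leguuxigisefoewi

Rule 1 (stop-cluster a-epenthesis): no segment meets the environment; /leguukigitepoewe/ is unchanged.
Rule 2 (intervocalic spirantization): /k/ is a stop between vowels /u/ and /i/, so it spirantizes to the fricative [x]. /t/ is a stop between vowels /i/ and /e/, so it spirantizes to the fricative [s]. /p/ is a stop between vowels /e/ and /o/, so it spirantizes to the fricative [f]. /leguukigitepoewe/ → leguuxigisefoewe.
Rule 3 (final vowel raising): /e/ is a mid vowel in word-final position, so it raises to [i]. /leguuxigisefoewe/ → leguuxigisefoewi.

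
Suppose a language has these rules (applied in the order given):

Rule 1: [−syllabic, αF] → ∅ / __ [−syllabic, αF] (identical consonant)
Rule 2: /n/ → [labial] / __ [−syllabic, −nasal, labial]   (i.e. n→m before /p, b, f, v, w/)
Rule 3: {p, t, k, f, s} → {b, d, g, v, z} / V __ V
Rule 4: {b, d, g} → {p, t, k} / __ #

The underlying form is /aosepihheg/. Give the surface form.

aozebihek

Rule 1 (degemination): /hh/ is a geminate; the first /h/ deletes. /aosepihheg/ → aosepiheg.
Rule 2 (nasal place assimilation): no segment meets the environment; /aosepiheg/ is unchanged.
Rule 3 (intervocalic voicing): /s/ is a voiceless obstruent between vowels /o/ and /e/, so it voices to [z]. /p/ is a voiceless obstruent between vowels /e/ and /i/, so it voices to [b]. /aosepiheg/ → aozebiheg.
Rule 4 (final devoicing): /g/ is a voiced stop in word-final position, so it devoices to [k]. /aozebiheg/ → aozebihek.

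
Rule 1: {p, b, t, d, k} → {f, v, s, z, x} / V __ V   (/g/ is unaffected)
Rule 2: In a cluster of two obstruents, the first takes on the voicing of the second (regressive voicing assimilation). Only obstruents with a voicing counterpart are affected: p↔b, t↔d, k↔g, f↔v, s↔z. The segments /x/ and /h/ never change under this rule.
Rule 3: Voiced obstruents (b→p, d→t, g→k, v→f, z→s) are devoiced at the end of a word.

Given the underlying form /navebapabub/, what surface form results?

navevafavup

Rule 1 (intervocalic spirantization): /b/ is a stop between vowels /e/ and /a/, so it spirantizes to the fricative [v]. /p/ is a stop between vowels /a/ and /a/, so it spirantizes to the fricative [f]. /b/ is a stop between vowels /a/ and /u/, so it spirantizes to the fricative [v]. /navebapabub/ → navevafavub.
Rule 2 (regressive voicing assimilation): no segment meets the environment; /navevafavub/ is unchanged.
Rule 3 (final devoicing): /b/ is a voiced obstruent in word-final position, so it devoices to [p]. /navevafavub/ → navevafavup.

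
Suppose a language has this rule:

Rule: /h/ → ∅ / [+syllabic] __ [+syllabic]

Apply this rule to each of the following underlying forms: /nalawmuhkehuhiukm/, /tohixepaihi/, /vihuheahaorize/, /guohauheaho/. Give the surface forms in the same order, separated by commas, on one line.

/nalawmuhkehuhiukm/: /h/ occurs between vowels /e/ and /u/, so it deletes. /h/ occurs between vowels /u/ and /i/, so it deletes. → [nalawmuhkeuiukm].
/tohixepaihi/: /h/ occurs between vowels /o/ and /i/, so it deletes. /h/ occurs between vowels /i/ and /i/, so it deletes. → [toixepaii].
/vihuheahaorize/: /h/ occurs between vowels /i/ and /u/, so it deletes. /h/ occurs between vowels /u/ and /e/, so it deletes. /h/ occurs between vowels /a/ and /a/, so it deletes. → [viueaaorize].
/guohauheaho/: /h/ occurs between vowels /o/ and /a/, so it deletes. /h/ occurs between vowels /u/ and /e/, so it deletes. /h/ occurs between vowels /a/ and /o/, so it deletes. → [guoaueao].

nalawmuhkeuiukm, toixepaii, viueaaorize, guoaueao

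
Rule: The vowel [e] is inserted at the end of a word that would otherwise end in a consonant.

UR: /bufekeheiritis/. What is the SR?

the form ends in the consonant /s/, so [e] is inserted word-finally.
Surface form: [bufekeheiritise].

bufekeheiritise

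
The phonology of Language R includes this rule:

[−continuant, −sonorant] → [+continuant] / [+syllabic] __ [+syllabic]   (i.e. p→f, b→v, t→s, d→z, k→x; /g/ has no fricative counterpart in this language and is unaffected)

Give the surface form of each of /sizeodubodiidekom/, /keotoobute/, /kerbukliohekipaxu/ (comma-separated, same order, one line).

/sizeodubodiidekom/: /d/ is a stop between vowels /o/ and /u/, so it spirantizes to the fricative [z]. /b/ is a stop between vowels /u/ and /o/, so it spirantizes to the fricative [v]. /d/ is a stop between vowels /o/ and /i/, so it spirantizes to the fricative [z]. /d/ is a stop between vowels /i/ and /e/, so it spirantizes to the fricative [z]. /k/ is a stop between vowels /e/ and /o/, so it spirantizes to the fricative [x]. → [sizeozuvoziizexom].
/keotoobute/: /t/ is a stop between vowels /o/ and /o/, so it spirantizes to the fricative [s]. /b/ is a stop between vowels /o/ and /u/, so it spirantizes to the fricative [v]. /t/ is a stop between vowels /u/ and /e/, so it spirantizes to the fricative [s]. → [keosoovuse].
/kerbukliohekipaxu/: /k/ is a stop between vowels /e/ and /i/, so it spirantizes to the fricative [x]. /p/ is a stop between vowels /i/ and /a/, so it spirantizes to the fricative [f]. → [kerbukliohexifaxu].

sizeozuvoziizexom, keosoovuse, kerbukliohexifaxu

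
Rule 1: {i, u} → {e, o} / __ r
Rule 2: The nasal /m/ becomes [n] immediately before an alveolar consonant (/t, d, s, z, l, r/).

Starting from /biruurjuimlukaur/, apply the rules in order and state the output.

beruorjuinlukaor

Rule 1 (pre-rhotic lowering): /i/ is a high vowel immediately before /r/, so it lowers to [e]. /u/ is a high vowel immediately before /r/, so it lowers to [o]. /u/ is a high vowel immediately before /r/, so it lowers to [o]. /biruurjuimlukaur/ → beruorjuimlukaor.
Rule 2 (nasal place assimilation): /m/ precedes the alveolar consonant /l/, so it assimilates in place to [n]. /beruorjuimlukaor/ → beruorjuinlukaor.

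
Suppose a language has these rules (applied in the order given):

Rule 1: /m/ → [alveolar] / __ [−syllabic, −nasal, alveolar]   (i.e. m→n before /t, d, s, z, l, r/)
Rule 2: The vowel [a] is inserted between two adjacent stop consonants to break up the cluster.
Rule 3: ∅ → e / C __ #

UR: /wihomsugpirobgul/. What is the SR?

Rule 1 (nasal place assimilation): /m/ precedes the alveolar consonant /s/, so it assimilates in place to [n]. /wihomsugpirobgul/ → wihonsugpirobgul.
Rule 2 (stop-cluster a-epenthesis): /g/ and /p/ form a stop–stop cluster, so [a] is inserted between them. /b/ and /g/ form a stop–stop cluster, so [a] is inserted between them. /wihonsugpirobgul/ → wihonsugapirobagul.
Rule 3 (final e-epenthesis): the form ends in the consonant /l/, so [e] is inserted word-finally. /wihonsugapirobagul/ → wihonsugapirobagule.

wihonsugapirobagule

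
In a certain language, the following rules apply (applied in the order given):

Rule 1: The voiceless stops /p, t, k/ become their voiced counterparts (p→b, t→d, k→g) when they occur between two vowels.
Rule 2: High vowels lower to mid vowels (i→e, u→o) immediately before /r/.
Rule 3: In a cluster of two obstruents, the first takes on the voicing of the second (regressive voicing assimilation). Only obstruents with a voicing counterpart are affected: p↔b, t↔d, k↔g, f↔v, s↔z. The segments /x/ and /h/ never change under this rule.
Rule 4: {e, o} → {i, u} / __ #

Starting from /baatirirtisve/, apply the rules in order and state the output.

baaderertizvi

Rule 1 (intervocalic voicing): /t/ is a voiceless stop between vowels /a/ and /i/, so it voices to [d]. /baatirirtisve/ → baadirirtisve.
Rule 2 (pre-rhotic lowering): /i/ is a high vowel immediately before /r/, so it lowers to [e]. /i/ is a high vowel immediately before /r/, so it lowers to [e]. /baadirirtisve/ → baaderertisve.
Rule 3 (regressive voicing assimilation): /s/ precedes the voiced obstruent /v/, so it voices to [z] by assimilation. /baaderertisve/ → baaderertizve.
Rule 4 (final vowel raising): /e/ is a mid vowel in word-final position, so it raises to [i]. /baaderertizve/ → baaderertizvi.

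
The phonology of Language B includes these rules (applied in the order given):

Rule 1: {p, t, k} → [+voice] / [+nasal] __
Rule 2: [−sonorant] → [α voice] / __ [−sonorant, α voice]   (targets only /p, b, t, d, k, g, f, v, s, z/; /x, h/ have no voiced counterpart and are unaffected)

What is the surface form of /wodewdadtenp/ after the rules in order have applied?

Rule 1 (post-nasal voicing): /p/ is a voiceless stop immediately after the nasal /n/, so it voices to [b]. /wodewdadtenp/ → wodewdadtenb.
Rule 2 (regressive voicing assimilation): /d/ precedes the voiceless obstruent /t/, so it devoices to [t] by assimilation. /wodewdadtenb/ → wodewdattenb.

wodewdattenb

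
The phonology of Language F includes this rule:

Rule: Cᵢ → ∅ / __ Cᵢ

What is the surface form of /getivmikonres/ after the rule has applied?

No segment of /getivmikonres/ meets the structural description of the rule, so the form surfaces unchanged.

getivmikonres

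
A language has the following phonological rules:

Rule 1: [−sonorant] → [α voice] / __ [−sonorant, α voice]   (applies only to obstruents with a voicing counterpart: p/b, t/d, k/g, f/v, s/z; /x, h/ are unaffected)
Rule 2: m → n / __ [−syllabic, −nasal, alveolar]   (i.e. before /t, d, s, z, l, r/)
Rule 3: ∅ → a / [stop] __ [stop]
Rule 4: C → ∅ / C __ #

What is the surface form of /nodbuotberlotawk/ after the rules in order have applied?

nodabuodaberlotaw

Rule 1 (regressive voicing assimilation): /t/ precedes the voiced obstruent /b/, so it voices to [d] by assimilation. /nodbuotberlotawk/ → nodbuodberlotawk.
Rule 2 (nasal place assimilation): no segment meets the environment; /nodbuodberlotawk/ is unchanged.
Rule 3 (stop-cluster a-epenthesis): /d/ and /b/ form a stop–stop cluster, so [a] is inserted between them. /d/ and /b/ form a stop–stop cluster, so [a] is inserted between them. /nodbuodberlotawk/ → nodabuodaberlotawk.
Rule 4 (final cluster simplification): /k/ is the second consonant of a word-final cluster /wk/, so it deletes. /nodabuodaberlotawk/ → nodabuodaberlotaw.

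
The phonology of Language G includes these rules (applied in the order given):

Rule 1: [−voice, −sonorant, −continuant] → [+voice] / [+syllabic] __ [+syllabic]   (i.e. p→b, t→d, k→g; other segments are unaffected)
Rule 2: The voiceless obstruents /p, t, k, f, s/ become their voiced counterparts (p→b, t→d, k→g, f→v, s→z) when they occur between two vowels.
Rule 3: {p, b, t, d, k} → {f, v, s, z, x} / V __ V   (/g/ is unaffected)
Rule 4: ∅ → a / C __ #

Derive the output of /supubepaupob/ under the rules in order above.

Rule 1 (intervocalic voicing): /p/ is a voiceless stop between vowels /u/ and /u/, so it voices to [b]. /p/ is a voiceless stop between vowels /e/ and /a/, so it voices to [b]. /p/ is a voiceless stop between vowels /u/ and /o/, so it voices to [b]. /supubepaupob/ → sububebaubob.
Rule 2 (intervocalic voicing): no segment meets the environment; /sububebaubob/ is unchanged.
Rule 3 (intervocalic spirantization): /b/ is a stop between vowels /u/ and /u/, so it spirantizes to the fricative [v]. /b/ is a stop between vowels /u/ and /e/, so it spirantizes to the fricative [v]. /b/ is a stop between vowels /e/ and /a/, so it spirantizes to the fricative [v]. /b/ is a stop between vowels /u/ and /o/, so it spirantizes to the fricative [v]. /sububebaubob/ → suvuvevauvob.
Rule 4 (final a-epenthesis): the form ends in the consonant /b/, so [a] is inserted word-finally. /suvuvevauvob/ → suvuvevauvoba.

suvuvevauvoba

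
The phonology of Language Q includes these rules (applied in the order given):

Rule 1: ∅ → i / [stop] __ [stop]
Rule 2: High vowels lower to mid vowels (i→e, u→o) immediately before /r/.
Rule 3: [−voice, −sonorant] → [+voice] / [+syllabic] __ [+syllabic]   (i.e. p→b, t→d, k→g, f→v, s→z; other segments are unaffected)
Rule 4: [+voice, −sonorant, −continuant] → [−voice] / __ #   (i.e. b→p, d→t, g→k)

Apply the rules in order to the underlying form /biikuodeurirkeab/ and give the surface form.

biiguodeorerkeap

Rule 1 (stop-cluster i-epenthesis): no segment meets the environment; /biikuodeurirkeab/ is unchanged.
Rule 2 (pre-rhotic lowering): /u/ is a high vowel immediately before /r/, so it lowers to [o]. /i/ is a high vowel immediately before /r/, so it lowers to [e]. /biikuodeurirkeab/ → biikuodeorerkeab.
Rule 3 (intervocalic voicing): /k/ is a voiceless obstruent between vowels /i/ and /u/, so it voices to [g]. /biikuodeorerkeab/ → biiguodeorerkeab.
Rule 4 (final devoicing): /b/ is a voiced stop in word-final position, so it devoices to [p]. /biiguodeorerkeab/ → biiguodeorerkeap.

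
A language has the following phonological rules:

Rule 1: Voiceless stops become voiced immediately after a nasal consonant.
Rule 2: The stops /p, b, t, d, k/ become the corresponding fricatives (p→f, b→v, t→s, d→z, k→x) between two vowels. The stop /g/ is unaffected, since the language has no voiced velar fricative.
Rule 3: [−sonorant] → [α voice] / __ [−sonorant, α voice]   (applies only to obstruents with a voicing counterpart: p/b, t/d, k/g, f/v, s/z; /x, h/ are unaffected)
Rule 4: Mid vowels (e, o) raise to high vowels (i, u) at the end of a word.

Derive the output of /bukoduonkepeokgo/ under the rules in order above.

Rule 1 (post-nasal voicing): /k/ is a voiceless stop immediately after the nasal /n/, so it voices to [g]. /bukoduonkepeokgo/ → bukoduongepeokgo.
Rule 2 (intervocalic spirantization): /k/ is a stop between vowels /u/ and /o/, so it spirantizes to the fricative [x]. /d/ is a stop between vowels /o/ and /u/, so it spirantizes to the fricative [z]. /p/ is a stop between vowels /e/ and /e/, so it spirantizes to the fricative [f]. /bukoduongepeokgo/ → buxozuongefeokgo.
Rule 3 (regressive voicing assimilation): /k/ precedes the voiced obstruent /g/, so it voices to [g] by assimilation. /buxozuongefeokgo/ → buxozuongefeoggo.
Rule 4 (final vowel raising): /o/ is a mid vowel in word-final position, so it raises to [u]. /buxozuongefeoggo/ → buxozuongefeoggu.

buxozuongefeoggu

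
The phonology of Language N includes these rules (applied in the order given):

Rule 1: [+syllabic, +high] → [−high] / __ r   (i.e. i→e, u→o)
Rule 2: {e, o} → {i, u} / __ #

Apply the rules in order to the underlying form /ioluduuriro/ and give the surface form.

ioluduoreru

Rule 1 (pre-rhotic lowering): /u/ is a high vowel immediately before /r/, so it lowers to [o]. /i/ is a high vowel immediately before /r/, so it lowers to [e]. /ioluduuriro/ → ioluduorero.
Rule 2 (final vowel raising): /o/ is a mid vowel in word-final position, so it raises to [u]. /ioluduorero/ → ioluduoreru.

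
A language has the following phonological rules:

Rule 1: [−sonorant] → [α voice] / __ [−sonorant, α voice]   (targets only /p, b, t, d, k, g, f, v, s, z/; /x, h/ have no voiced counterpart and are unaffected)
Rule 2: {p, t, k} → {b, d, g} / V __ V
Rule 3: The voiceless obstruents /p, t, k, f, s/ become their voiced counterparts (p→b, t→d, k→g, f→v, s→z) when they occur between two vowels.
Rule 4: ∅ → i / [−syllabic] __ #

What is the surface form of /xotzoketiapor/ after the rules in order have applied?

Rule 1 (regressive voicing assimilation): /t/ precedes the voiced obstruent /z/, so it voices to [d] by assimilation. /xotzoketiapor/ → xodzoketiapor.
Rule 2 (intervocalic voicing): /k/ is a voiceless stop between vowels /o/ and /e/, so it voices to [g]. /t/ is a voiceless stop between vowels /e/ and /i/, so it voices to [d]. /p/ is a voiceless stop between vowels /a/ and /o/, so it voices to [b]. /xodzoketiapor/ → xodzogediabor.
Rule 3 (intervocalic voicing): no segment meets the environment; /xodzogediabor/ is unchanged.
Rule 4 (final i-epenthesis): the form ends in the consonant /r/, so [i] is inserted word-finally. /xodzogediabor/ → xodzogediabori.

xodzogediabori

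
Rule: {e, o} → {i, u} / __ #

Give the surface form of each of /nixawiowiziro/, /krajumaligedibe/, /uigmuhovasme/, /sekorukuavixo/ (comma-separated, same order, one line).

nixawiowiziru, krajumaligedibi, uigmuhovasmi, sekorukuavixu

/nixawiowiziro/: /o/ is a mid vowel in word-final position, so it raises to [u]. → [nixawiowiziru].
/krajumaligedibe/: /e/ is a mid vowel in word-final position, so it raises to [i]. → [krajumaligedibi].
/uigmuhovasme/: /e/ is a mid vowel in word-final position, so it raises to [i]. → [uigmuhovasmi].
/sekorukuavixo/: /o/ is a mid vowel in word-final position, so it raises to [u]. → [sekorukuavixu].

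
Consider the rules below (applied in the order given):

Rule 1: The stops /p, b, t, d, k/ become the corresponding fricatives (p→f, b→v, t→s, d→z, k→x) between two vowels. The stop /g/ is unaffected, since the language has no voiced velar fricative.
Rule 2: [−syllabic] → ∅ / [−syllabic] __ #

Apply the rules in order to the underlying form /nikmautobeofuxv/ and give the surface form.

Rule 1 (intervocalic spirantization): /t/ is a stop between vowels /u/ and /o/, so it spirantizes to the fricative [s]. /b/ is a stop between vowels /o/ and /e/, so it spirantizes to the fricative [v]. /nikmautobeofuxv/ → nikmausoveofuxv.
Rule 2 (final cluster simplification): /v/ is the second consonant of a word-final cluster /xv/, so it deletes. /nikmausoveofuxv/ → nikmausoveofux.

nikmausoveofux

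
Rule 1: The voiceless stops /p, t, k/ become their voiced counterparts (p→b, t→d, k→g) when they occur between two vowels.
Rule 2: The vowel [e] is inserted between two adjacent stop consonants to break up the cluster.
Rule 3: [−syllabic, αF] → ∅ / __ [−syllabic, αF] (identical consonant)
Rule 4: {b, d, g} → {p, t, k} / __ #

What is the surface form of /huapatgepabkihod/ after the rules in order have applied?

huabategebabekihot

Rule 1 (intervocalic voicing): /p/ is a voiceless stop between vowels /a/ and /a/, so it voices to [b]. /p/ is a voiceless stop between vowels /e/ and /a/, so it voices to [b]. /huapatgepabkihod/ → huabatgebabkihod.
Rule 2 (stop-cluster e-epenthesis): /t/ and /g/ form a stop–stop cluster, so [e] is inserted between them. /b/ and /k/ form a stop–stop cluster, so [e] is inserted between them. /huabatgebabkihod/ → huabategebabekihod.
Rule 3 (degemination): no segment meets the environment; /huabategebabekihod/ is unchanged.
Rule 4 (final devoicing): /d/ is a voiced stop in word-final position, so it devoices to [t]. /huabategebabekihod/ → huabategebabekihot.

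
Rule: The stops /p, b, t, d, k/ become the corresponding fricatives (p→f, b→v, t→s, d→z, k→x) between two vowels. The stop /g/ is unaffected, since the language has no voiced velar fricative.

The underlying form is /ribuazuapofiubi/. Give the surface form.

rivuazuafofiuvi

/b/ is a stop between vowels /i/ and /u/, so it spirantizes to the fricative [v].
/p/ is a stop between vowels /a/ and /o/, so it spirantizes to the fricative [f].
/b/ is a stop between vowels /u/ and /i/, so it spirantizes to the fricative [v].
Surface form: [rivuazuafofiuvi].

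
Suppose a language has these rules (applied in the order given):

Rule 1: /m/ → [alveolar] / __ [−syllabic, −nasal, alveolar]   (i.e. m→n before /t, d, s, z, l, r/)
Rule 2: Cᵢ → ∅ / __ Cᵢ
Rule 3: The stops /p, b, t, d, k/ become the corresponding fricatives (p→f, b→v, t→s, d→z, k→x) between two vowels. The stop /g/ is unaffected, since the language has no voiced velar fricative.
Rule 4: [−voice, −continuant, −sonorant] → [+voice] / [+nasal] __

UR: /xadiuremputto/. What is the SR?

Rule 1 (nasal place assimilation): no segment meets the environment; /xadiuremputto/ is unchanged.
Rule 2 (degemination): /tt/ is a geminate; the first /t/ deletes. /xadiuremputto/ → xadiuremputo.
Rule 3 (intervocalic spirantization): /d/ is a stop between vowels /a/ and /i/, so it spirantizes to the fricative [z]. /t/ is a stop between vowels /u/ and /o/, so it spirantizes to the fricative [s]. /xadiuremputo/ → xaziurempuso.
Rule 4 (post-nasal voicing): /p/ is a voiceless stop immediately after the nasal /m/, so it voices to [b]. /xaziurempuso/ → xaziurembuso.

xaziurembuso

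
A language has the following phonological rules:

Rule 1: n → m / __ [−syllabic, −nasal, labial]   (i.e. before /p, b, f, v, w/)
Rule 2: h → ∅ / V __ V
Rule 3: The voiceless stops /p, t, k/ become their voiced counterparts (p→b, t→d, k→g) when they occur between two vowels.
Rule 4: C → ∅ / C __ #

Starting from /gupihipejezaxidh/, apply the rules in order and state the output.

gubiibejezaxid

Rule 1 (nasal place assimilation): no segment meets the environment; /gupihipejezaxidh/ is unchanged.
Rule 2 (intervocalic h-deletion): /h/ occurs between vowels /i/ and /i/, so it deletes. /gupihipejezaxidh/ → gupiipejezaxidh.
Rule 3 (intervocalic voicing): /p/ is a voiceless stop between vowels /u/ and /i/, so it voices to [b]. /p/ is a voiceless stop between vowels /i/ and /e/, so it voices to [b]. /gupiipejezaxidh/ → gubiibejezaxidh.
Rule 4 (final cluster simplification): /h/ is the second consonant of a word-final cluster /dh/, so it deletes. /gubiibejezaxidh/ → gubiibejezaxid.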